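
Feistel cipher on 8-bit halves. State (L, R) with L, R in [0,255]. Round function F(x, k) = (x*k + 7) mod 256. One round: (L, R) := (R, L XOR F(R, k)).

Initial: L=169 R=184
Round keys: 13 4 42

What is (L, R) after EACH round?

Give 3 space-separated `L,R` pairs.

Answer: 184,246 246,103 103,27

Derivation:
Round 1 (k=13): L=184 R=246
Round 2 (k=4): L=246 R=103
Round 3 (k=42): L=103 R=27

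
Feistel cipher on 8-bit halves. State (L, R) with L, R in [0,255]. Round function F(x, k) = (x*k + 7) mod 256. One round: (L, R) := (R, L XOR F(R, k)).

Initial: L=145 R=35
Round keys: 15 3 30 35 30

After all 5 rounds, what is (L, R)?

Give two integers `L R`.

Round 1 (k=15): L=35 R=133
Round 2 (k=3): L=133 R=181
Round 3 (k=30): L=181 R=184
Round 4 (k=35): L=184 R=154
Round 5 (k=30): L=154 R=171

Answer: 154 171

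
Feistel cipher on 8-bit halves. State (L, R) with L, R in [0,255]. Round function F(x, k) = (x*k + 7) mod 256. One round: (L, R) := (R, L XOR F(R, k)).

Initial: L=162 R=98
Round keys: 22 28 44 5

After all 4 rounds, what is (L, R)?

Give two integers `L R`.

Round 1 (k=22): L=98 R=209
Round 2 (k=28): L=209 R=129
Round 3 (k=44): L=129 R=226
Round 4 (k=5): L=226 R=240

Answer: 226 240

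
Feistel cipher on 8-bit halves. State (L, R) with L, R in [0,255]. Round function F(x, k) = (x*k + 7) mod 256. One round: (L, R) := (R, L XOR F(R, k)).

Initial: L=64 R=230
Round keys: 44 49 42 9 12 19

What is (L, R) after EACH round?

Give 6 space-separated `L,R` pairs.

Round 1 (k=44): L=230 R=207
Round 2 (k=49): L=207 R=64
Round 3 (k=42): L=64 R=72
Round 4 (k=9): L=72 R=207
Round 5 (k=12): L=207 R=243
Round 6 (k=19): L=243 R=223

Answer: 230,207 207,64 64,72 72,207 207,243 243,223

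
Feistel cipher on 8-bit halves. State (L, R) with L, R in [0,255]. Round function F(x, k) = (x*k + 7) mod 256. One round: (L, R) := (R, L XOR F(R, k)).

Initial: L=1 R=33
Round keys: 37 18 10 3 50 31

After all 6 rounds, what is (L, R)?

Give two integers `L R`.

Answer: 203 9

Derivation:
Round 1 (k=37): L=33 R=205
Round 2 (k=18): L=205 R=80
Round 3 (k=10): L=80 R=234
Round 4 (k=3): L=234 R=149
Round 5 (k=50): L=149 R=203
Round 6 (k=31): L=203 R=9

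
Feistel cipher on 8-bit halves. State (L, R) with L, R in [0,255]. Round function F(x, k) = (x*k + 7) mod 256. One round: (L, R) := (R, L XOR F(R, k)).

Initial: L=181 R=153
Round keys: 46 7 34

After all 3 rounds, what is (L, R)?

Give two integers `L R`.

Round 1 (k=46): L=153 R=48
Round 2 (k=7): L=48 R=206
Round 3 (k=34): L=206 R=83

Answer: 206 83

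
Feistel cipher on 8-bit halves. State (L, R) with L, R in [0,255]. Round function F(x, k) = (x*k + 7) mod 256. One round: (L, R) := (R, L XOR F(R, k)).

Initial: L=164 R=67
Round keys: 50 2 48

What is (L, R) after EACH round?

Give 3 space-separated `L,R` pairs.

Answer: 67,185 185,58 58,94

Derivation:
Round 1 (k=50): L=67 R=185
Round 2 (k=2): L=185 R=58
Round 3 (k=48): L=58 R=94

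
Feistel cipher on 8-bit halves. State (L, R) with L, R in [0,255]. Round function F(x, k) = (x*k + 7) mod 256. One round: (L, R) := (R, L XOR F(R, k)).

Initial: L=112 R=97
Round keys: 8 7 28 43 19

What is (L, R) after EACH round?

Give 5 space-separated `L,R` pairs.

Answer: 97,127 127,225 225,220 220,26 26,41

Derivation:
Round 1 (k=8): L=97 R=127
Round 2 (k=7): L=127 R=225
Round 3 (k=28): L=225 R=220
Round 4 (k=43): L=220 R=26
Round 5 (k=19): L=26 R=41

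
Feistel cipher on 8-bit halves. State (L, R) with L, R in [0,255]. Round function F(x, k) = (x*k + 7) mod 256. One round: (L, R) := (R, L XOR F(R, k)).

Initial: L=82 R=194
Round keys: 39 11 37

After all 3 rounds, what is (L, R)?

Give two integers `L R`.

Answer: 86 178

Derivation:
Round 1 (k=39): L=194 R=199
Round 2 (k=11): L=199 R=86
Round 3 (k=37): L=86 R=178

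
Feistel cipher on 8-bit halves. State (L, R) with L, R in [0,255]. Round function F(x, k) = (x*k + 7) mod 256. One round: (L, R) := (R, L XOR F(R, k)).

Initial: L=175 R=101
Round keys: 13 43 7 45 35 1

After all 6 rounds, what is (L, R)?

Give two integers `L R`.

Answer: 7 211

Derivation:
Round 1 (k=13): L=101 R=135
Round 2 (k=43): L=135 R=209
Round 3 (k=7): L=209 R=57
Round 4 (k=45): L=57 R=221
Round 5 (k=35): L=221 R=7
Round 6 (k=1): L=7 R=211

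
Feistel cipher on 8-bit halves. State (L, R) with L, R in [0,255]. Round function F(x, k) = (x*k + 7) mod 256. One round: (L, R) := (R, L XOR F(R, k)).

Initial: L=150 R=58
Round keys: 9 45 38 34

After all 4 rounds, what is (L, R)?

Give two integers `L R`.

Answer: 80 95

Derivation:
Round 1 (k=9): L=58 R=135
Round 2 (k=45): L=135 R=248
Round 3 (k=38): L=248 R=80
Round 4 (k=34): L=80 R=95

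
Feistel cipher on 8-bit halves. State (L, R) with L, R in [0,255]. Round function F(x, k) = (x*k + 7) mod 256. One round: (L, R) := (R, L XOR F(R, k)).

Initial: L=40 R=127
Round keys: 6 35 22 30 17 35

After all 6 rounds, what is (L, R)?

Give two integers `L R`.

Round 1 (k=6): L=127 R=41
Round 2 (k=35): L=41 R=221
Round 3 (k=22): L=221 R=44
Round 4 (k=30): L=44 R=242
Round 5 (k=17): L=242 R=53
Round 6 (k=35): L=53 R=180

Answer: 53 180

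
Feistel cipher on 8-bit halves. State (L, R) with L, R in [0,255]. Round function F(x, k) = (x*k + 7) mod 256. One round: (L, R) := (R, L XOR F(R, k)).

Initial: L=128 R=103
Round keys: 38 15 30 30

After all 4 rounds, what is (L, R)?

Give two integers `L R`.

Answer: 52 62

Derivation:
Round 1 (k=38): L=103 R=209
Round 2 (k=15): L=209 R=33
Round 3 (k=30): L=33 R=52
Round 4 (k=30): L=52 R=62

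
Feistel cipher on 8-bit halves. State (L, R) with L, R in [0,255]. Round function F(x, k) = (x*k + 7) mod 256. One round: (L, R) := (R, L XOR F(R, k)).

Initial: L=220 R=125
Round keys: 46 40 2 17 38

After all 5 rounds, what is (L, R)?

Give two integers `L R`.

Answer: 227 179

Derivation:
Round 1 (k=46): L=125 R=161
Round 2 (k=40): L=161 R=82
Round 3 (k=2): L=82 R=10
Round 4 (k=17): L=10 R=227
Round 5 (k=38): L=227 R=179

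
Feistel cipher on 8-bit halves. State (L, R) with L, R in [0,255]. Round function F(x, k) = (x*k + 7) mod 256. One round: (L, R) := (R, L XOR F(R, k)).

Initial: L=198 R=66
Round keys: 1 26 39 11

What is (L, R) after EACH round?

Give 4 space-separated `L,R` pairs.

Round 1 (k=1): L=66 R=143
Round 2 (k=26): L=143 R=207
Round 3 (k=39): L=207 R=31
Round 4 (k=11): L=31 R=147

Answer: 66,143 143,207 207,31 31,147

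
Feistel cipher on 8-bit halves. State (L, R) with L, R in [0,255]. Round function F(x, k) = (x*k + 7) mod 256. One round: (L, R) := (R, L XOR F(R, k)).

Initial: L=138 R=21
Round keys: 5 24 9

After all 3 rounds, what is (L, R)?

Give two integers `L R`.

Answer: 98 131

Derivation:
Round 1 (k=5): L=21 R=250
Round 2 (k=24): L=250 R=98
Round 3 (k=9): L=98 R=131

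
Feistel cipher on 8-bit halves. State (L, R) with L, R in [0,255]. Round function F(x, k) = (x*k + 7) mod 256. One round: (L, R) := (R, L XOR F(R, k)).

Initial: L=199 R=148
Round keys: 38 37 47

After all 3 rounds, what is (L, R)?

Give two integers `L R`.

Round 1 (k=38): L=148 R=56
Round 2 (k=37): L=56 R=139
Round 3 (k=47): L=139 R=180

Answer: 139 180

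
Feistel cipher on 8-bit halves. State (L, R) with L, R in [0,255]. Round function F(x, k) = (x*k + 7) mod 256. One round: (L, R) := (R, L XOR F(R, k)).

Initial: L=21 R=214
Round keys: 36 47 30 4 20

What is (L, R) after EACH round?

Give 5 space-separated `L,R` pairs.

Answer: 214,10 10,11 11,91 91,120 120,60

Derivation:
Round 1 (k=36): L=214 R=10
Round 2 (k=47): L=10 R=11
Round 3 (k=30): L=11 R=91
Round 4 (k=4): L=91 R=120
Round 5 (k=20): L=120 R=60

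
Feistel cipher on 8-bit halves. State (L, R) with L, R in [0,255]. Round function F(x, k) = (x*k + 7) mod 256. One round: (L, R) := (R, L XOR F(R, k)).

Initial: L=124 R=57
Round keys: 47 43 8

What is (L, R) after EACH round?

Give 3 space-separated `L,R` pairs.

Answer: 57,2 2,100 100,37

Derivation:
Round 1 (k=47): L=57 R=2
Round 2 (k=43): L=2 R=100
Round 3 (k=8): L=100 R=37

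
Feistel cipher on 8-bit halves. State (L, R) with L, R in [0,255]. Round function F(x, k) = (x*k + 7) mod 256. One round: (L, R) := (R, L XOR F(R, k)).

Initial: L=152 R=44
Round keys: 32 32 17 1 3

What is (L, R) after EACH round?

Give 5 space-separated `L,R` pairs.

Round 1 (k=32): L=44 R=31
Round 2 (k=32): L=31 R=203
Round 3 (k=17): L=203 R=157
Round 4 (k=1): L=157 R=111
Round 5 (k=3): L=111 R=201

Answer: 44,31 31,203 203,157 157,111 111,201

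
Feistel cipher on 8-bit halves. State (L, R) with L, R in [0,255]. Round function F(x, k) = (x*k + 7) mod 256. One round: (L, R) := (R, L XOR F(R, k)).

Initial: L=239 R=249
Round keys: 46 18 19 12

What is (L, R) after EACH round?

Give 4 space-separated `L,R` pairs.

Round 1 (k=46): L=249 R=42
Round 2 (k=18): L=42 R=2
Round 3 (k=19): L=2 R=7
Round 4 (k=12): L=7 R=89

Answer: 249,42 42,2 2,7 7,89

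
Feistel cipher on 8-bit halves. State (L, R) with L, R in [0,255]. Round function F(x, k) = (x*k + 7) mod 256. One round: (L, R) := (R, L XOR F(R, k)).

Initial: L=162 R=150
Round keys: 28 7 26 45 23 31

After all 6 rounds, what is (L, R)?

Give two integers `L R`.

Round 1 (k=28): L=150 R=205
Round 2 (k=7): L=205 R=52
Round 3 (k=26): L=52 R=130
Round 4 (k=45): L=130 R=213
Round 5 (k=23): L=213 R=168
Round 6 (k=31): L=168 R=138

Answer: 168 138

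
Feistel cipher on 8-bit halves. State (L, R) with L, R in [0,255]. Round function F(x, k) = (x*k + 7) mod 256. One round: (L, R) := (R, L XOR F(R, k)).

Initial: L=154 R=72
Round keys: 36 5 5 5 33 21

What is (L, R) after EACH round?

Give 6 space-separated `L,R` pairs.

Round 1 (k=36): L=72 R=189
Round 2 (k=5): L=189 R=240
Round 3 (k=5): L=240 R=10
Round 4 (k=5): L=10 R=201
Round 5 (k=33): L=201 R=250
Round 6 (k=21): L=250 R=64

Answer: 72,189 189,240 240,10 10,201 201,250 250,64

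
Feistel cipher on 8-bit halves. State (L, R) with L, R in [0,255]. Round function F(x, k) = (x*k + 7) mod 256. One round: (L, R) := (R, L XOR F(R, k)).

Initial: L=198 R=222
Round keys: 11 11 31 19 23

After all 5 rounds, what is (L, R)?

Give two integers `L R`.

Round 1 (k=11): L=222 R=87
Round 2 (k=11): L=87 R=26
Round 3 (k=31): L=26 R=122
Round 4 (k=19): L=122 R=15
Round 5 (k=23): L=15 R=26

Answer: 15 26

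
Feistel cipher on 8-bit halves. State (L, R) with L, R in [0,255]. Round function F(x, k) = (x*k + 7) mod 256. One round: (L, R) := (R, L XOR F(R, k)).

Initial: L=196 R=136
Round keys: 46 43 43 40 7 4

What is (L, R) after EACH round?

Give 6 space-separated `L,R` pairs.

Answer: 136,179 179,144 144,132 132,55 55,12 12,0

Derivation:
Round 1 (k=46): L=136 R=179
Round 2 (k=43): L=179 R=144
Round 3 (k=43): L=144 R=132
Round 4 (k=40): L=132 R=55
Round 5 (k=7): L=55 R=12
Round 6 (k=4): L=12 R=0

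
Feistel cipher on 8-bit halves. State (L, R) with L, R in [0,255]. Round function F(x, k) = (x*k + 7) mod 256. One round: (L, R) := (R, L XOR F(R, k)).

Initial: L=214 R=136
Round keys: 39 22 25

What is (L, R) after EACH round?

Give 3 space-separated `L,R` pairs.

Answer: 136,105 105,133 133,109

Derivation:
Round 1 (k=39): L=136 R=105
Round 2 (k=22): L=105 R=133
Round 3 (k=25): L=133 R=109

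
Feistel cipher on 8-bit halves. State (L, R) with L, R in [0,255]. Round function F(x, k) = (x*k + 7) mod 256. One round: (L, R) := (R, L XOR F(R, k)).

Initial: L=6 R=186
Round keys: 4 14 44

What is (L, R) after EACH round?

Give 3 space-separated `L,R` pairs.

Answer: 186,233 233,127 127,50

Derivation:
Round 1 (k=4): L=186 R=233
Round 2 (k=14): L=233 R=127
Round 3 (k=44): L=127 R=50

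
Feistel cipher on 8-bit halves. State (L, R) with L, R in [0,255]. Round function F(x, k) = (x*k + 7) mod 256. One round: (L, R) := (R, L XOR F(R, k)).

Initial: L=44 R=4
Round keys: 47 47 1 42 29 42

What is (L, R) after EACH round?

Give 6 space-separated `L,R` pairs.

Round 1 (k=47): L=4 R=239
Round 2 (k=47): L=239 R=236
Round 3 (k=1): L=236 R=28
Round 4 (k=42): L=28 R=115
Round 5 (k=29): L=115 R=18
Round 6 (k=42): L=18 R=136

Answer: 4,239 239,236 236,28 28,115 115,18 18,136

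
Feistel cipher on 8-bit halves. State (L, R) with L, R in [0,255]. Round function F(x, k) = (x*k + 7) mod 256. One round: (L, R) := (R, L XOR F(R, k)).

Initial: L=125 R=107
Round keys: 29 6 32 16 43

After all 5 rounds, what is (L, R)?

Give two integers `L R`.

Round 1 (k=29): L=107 R=91
Round 2 (k=6): L=91 R=66
Round 3 (k=32): L=66 R=28
Round 4 (k=16): L=28 R=133
Round 5 (k=43): L=133 R=66

Answer: 133 66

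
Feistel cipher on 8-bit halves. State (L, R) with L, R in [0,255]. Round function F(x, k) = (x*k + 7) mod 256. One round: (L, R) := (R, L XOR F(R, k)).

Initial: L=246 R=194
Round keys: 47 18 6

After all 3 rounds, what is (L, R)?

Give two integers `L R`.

Round 1 (k=47): L=194 R=83
Round 2 (k=18): L=83 R=31
Round 3 (k=6): L=31 R=146

Answer: 31 146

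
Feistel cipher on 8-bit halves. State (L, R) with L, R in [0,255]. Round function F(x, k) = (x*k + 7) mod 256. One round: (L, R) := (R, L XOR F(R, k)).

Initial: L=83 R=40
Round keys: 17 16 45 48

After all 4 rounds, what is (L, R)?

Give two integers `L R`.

Round 1 (k=17): L=40 R=252
Round 2 (k=16): L=252 R=239
Round 3 (k=45): L=239 R=246
Round 4 (k=48): L=246 R=200

Answer: 246 200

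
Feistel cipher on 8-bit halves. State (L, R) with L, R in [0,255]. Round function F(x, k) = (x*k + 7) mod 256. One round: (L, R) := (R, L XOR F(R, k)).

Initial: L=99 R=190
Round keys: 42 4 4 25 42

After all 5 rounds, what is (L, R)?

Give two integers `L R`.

Round 1 (k=42): L=190 R=80
Round 2 (k=4): L=80 R=249
Round 3 (k=4): L=249 R=187
Round 4 (k=25): L=187 R=179
Round 5 (k=42): L=179 R=222

Answer: 179 222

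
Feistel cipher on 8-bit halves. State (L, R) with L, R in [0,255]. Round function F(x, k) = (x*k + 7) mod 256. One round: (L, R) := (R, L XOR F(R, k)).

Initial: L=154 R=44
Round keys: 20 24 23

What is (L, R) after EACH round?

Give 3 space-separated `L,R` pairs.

Round 1 (k=20): L=44 R=237
Round 2 (k=24): L=237 R=19
Round 3 (k=23): L=19 R=81

Answer: 44,237 237,19 19,81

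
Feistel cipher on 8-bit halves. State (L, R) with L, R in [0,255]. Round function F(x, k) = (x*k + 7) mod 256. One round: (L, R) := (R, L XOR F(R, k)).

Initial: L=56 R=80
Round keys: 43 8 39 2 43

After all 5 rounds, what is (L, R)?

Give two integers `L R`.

Answer: 42 106

Derivation:
Round 1 (k=43): L=80 R=79
Round 2 (k=8): L=79 R=47
Round 3 (k=39): L=47 R=127
Round 4 (k=2): L=127 R=42
Round 5 (k=43): L=42 R=106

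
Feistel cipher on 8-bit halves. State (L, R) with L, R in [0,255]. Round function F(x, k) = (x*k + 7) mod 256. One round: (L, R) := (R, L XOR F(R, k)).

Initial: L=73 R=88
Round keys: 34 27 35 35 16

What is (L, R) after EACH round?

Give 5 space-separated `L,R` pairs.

Answer: 88,254 254,137 137,60 60,178 178,27

Derivation:
Round 1 (k=34): L=88 R=254
Round 2 (k=27): L=254 R=137
Round 3 (k=35): L=137 R=60
Round 4 (k=35): L=60 R=178
Round 5 (k=16): L=178 R=27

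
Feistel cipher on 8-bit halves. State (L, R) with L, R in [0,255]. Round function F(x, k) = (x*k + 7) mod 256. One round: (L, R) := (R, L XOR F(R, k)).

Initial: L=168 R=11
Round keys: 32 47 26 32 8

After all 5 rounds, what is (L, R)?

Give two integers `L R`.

Answer: 68 189

Derivation:
Round 1 (k=32): L=11 R=207
Round 2 (k=47): L=207 R=3
Round 3 (k=26): L=3 R=154
Round 4 (k=32): L=154 R=68
Round 5 (k=8): L=68 R=189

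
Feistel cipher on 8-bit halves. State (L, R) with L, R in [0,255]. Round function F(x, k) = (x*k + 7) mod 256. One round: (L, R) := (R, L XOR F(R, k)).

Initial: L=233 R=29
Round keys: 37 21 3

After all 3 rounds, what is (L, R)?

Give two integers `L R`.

Answer: 49 75

Derivation:
Round 1 (k=37): L=29 R=209
Round 2 (k=21): L=209 R=49
Round 3 (k=3): L=49 R=75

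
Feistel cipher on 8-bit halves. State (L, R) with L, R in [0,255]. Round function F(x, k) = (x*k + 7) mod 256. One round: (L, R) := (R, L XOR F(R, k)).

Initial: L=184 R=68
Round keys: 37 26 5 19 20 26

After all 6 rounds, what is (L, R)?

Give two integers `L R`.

Answer: 20 170

Derivation:
Round 1 (k=37): L=68 R=99
Round 2 (k=26): L=99 R=81
Round 3 (k=5): L=81 R=255
Round 4 (k=19): L=255 R=165
Round 5 (k=20): L=165 R=20
Round 6 (k=26): L=20 R=170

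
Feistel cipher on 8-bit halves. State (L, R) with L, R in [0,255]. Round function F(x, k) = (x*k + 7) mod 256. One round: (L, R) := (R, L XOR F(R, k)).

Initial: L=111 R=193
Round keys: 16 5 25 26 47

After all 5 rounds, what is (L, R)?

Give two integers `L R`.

Answer: 199 157

Derivation:
Round 1 (k=16): L=193 R=120
Round 2 (k=5): L=120 R=158
Round 3 (k=25): L=158 R=13
Round 4 (k=26): L=13 R=199
Round 5 (k=47): L=199 R=157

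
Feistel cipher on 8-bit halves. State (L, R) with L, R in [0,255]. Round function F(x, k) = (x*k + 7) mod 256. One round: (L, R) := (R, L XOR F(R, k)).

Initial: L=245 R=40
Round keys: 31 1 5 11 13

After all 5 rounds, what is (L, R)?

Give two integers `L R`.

Answer: 152 17

Derivation:
Round 1 (k=31): L=40 R=42
Round 2 (k=1): L=42 R=25
Round 3 (k=5): L=25 R=174
Round 4 (k=11): L=174 R=152
Round 5 (k=13): L=152 R=17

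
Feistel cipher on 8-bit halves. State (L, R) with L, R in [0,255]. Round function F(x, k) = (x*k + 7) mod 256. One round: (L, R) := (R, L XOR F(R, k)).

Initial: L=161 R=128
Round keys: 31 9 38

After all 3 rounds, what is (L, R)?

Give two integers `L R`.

Round 1 (k=31): L=128 R=38
Round 2 (k=9): L=38 R=221
Round 3 (k=38): L=221 R=243

Answer: 221 243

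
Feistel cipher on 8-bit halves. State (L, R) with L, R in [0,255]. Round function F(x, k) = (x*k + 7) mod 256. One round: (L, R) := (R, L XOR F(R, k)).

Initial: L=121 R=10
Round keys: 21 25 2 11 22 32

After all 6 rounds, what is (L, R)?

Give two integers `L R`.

Answer: 48 248

Derivation:
Round 1 (k=21): L=10 R=160
Round 2 (k=25): L=160 R=173
Round 3 (k=2): L=173 R=193
Round 4 (k=11): L=193 R=255
Round 5 (k=22): L=255 R=48
Round 6 (k=32): L=48 R=248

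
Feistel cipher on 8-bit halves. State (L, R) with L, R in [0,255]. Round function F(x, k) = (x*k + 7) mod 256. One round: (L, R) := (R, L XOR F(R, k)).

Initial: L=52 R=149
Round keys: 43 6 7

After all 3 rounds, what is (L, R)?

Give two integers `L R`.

Answer: 246 251

Derivation:
Round 1 (k=43): L=149 R=58
Round 2 (k=6): L=58 R=246
Round 3 (k=7): L=246 R=251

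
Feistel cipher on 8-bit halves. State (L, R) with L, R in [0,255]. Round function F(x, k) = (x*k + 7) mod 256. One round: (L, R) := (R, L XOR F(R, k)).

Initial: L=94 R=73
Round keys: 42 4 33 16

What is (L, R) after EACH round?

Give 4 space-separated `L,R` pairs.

Answer: 73,95 95,202 202,78 78,45

Derivation:
Round 1 (k=42): L=73 R=95
Round 2 (k=4): L=95 R=202
Round 3 (k=33): L=202 R=78
Round 4 (k=16): L=78 R=45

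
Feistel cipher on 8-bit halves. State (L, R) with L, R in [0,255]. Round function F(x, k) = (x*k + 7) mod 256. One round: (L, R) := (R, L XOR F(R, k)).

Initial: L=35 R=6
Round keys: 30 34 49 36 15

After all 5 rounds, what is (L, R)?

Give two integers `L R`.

Answer: 246 129

Derivation:
Round 1 (k=30): L=6 R=152
Round 2 (k=34): L=152 R=49
Round 3 (k=49): L=49 R=240
Round 4 (k=36): L=240 R=246
Round 5 (k=15): L=246 R=129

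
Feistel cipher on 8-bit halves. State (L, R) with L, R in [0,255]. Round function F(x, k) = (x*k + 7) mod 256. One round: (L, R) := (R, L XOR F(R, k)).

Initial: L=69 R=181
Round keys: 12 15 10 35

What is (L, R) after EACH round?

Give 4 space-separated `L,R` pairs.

Round 1 (k=12): L=181 R=198
Round 2 (k=15): L=198 R=20
Round 3 (k=10): L=20 R=9
Round 4 (k=35): L=9 R=86

Answer: 181,198 198,20 20,9 9,86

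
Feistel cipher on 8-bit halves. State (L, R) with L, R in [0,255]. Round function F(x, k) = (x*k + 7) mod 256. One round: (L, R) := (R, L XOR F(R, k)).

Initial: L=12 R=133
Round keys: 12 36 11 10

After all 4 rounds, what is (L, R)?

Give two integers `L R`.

Round 1 (k=12): L=133 R=79
Round 2 (k=36): L=79 R=166
Round 3 (k=11): L=166 R=102
Round 4 (k=10): L=102 R=165

Answer: 102 165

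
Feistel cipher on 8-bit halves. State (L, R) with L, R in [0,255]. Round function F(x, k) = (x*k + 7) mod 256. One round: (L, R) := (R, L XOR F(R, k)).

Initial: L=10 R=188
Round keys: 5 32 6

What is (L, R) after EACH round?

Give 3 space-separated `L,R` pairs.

Answer: 188,185 185,155 155,16

Derivation:
Round 1 (k=5): L=188 R=185
Round 2 (k=32): L=185 R=155
Round 3 (k=6): L=155 R=16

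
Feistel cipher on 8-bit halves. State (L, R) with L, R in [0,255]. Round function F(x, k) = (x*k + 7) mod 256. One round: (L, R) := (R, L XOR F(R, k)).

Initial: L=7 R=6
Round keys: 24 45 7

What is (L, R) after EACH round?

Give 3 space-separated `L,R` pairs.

Round 1 (k=24): L=6 R=144
Round 2 (k=45): L=144 R=81
Round 3 (k=7): L=81 R=174

Answer: 6,144 144,81 81,174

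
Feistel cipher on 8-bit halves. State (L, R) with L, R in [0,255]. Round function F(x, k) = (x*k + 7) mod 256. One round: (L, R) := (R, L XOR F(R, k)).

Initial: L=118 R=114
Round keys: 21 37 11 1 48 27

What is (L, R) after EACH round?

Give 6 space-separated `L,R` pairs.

Round 1 (k=21): L=114 R=23
Round 2 (k=37): L=23 R=40
Round 3 (k=11): L=40 R=168
Round 4 (k=1): L=168 R=135
Round 5 (k=48): L=135 R=255
Round 6 (k=27): L=255 R=107

Answer: 114,23 23,40 40,168 168,135 135,255 255,107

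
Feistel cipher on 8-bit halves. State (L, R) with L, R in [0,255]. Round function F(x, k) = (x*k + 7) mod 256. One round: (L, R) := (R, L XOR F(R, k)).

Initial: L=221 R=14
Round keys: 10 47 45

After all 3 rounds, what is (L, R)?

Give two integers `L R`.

Round 1 (k=10): L=14 R=78
Round 2 (k=47): L=78 R=87
Round 3 (k=45): L=87 R=28

Answer: 87 28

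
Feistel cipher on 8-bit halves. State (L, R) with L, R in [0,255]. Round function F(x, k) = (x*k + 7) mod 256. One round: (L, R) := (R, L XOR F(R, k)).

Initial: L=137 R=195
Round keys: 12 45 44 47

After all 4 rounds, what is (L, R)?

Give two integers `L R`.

Round 1 (k=12): L=195 R=162
Round 2 (k=45): L=162 R=66
Round 3 (k=44): L=66 R=253
Round 4 (k=47): L=253 R=56

Answer: 253 56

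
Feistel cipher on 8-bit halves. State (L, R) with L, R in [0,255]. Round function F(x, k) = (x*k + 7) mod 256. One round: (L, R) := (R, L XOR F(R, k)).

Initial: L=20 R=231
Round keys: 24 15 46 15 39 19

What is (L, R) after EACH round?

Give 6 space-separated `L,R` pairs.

Answer: 231,187 187,27 27,90 90,86 86,123 123,126

Derivation:
Round 1 (k=24): L=231 R=187
Round 2 (k=15): L=187 R=27
Round 3 (k=46): L=27 R=90
Round 4 (k=15): L=90 R=86
Round 5 (k=39): L=86 R=123
Round 6 (k=19): L=123 R=126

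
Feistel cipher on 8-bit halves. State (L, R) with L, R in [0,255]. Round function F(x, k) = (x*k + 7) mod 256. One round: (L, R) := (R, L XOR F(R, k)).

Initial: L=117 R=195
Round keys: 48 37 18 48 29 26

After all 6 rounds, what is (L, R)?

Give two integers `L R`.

Answer: 177 196

Derivation:
Round 1 (k=48): L=195 R=226
Round 2 (k=37): L=226 R=114
Round 3 (k=18): L=114 R=233
Round 4 (k=48): L=233 R=197
Round 5 (k=29): L=197 R=177
Round 6 (k=26): L=177 R=196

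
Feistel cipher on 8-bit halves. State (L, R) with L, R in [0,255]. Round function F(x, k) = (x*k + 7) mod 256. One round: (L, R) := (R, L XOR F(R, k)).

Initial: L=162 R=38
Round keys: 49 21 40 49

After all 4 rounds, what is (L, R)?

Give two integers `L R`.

Round 1 (k=49): L=38 R=239
Round 2 (k=21): L=239 R=132
Round 3 (k=40): L=132 R=72
Round 4 (k=49): L=72 R=75

Answer: 72 75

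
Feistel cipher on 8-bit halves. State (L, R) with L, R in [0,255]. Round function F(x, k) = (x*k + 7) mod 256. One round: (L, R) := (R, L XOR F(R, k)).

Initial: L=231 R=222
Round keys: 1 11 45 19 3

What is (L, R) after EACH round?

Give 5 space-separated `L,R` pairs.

Answer: 222,2 2,195 195,76 76,104 104,115

Derivation:
Round 1 (k=1): L=222 R=2
Round 2 (k=11): L=2 R=195
Round 3 (k=45): L=195 R=76
Round 4 (k=19): L=76 R=104
Round 5 (k=3): L=104 R=115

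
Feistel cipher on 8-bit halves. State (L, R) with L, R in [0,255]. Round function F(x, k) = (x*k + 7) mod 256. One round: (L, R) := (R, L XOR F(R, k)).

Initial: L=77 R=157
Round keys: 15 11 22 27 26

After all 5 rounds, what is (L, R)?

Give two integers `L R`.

Round 1 (k=15): L=157 R=119
Round 2 (k=11): L=119 R=185
Round 3 (k=22): L=185 R=154
Round 4 (k=27): L=154 R=252
Round 5 (k=26): L=252 R=5

Answer: 252 5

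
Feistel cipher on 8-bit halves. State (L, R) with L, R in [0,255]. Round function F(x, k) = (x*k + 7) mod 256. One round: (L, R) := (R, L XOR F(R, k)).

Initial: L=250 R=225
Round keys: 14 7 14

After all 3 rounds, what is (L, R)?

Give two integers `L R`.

Round 1 (k=14): L=225 R=175
Round 2 (k=7): L=175 R=49
Round 3 (k=14): L=49 R=26

Answer: 49 26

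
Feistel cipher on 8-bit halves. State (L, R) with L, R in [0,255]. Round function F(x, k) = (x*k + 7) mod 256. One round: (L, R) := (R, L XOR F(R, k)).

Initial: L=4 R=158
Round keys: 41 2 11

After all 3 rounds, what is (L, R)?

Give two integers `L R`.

Round 1 (k=41): L=158 R=81
Round 2 (k=2): L=81 R=55
Round 3 (k=11): L=55 R=53

Answer: 55 53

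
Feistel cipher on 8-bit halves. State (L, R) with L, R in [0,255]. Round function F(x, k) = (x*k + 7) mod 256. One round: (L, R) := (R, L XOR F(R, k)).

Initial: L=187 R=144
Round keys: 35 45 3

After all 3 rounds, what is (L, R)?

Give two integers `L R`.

Round 1 (k=35): L=144 R=12
Round 2 (k=45): L=12 R=179
Round 3 (k=3): L=179 R=44

Answer: 179 44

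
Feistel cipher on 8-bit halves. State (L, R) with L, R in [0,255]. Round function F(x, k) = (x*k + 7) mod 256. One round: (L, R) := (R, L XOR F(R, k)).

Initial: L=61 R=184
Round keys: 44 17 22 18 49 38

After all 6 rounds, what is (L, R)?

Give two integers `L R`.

Round 1 (k=44): L=184 R=154
Round 2 (k=17): L=154 R=249
Round 3 (k=22): L=249 R=247
Round 4 (k=18): L=247 R=156
Round 5 (k=49): L=156 R=20
Round 6 (k=38): L=20 R=99

Answer: 20 99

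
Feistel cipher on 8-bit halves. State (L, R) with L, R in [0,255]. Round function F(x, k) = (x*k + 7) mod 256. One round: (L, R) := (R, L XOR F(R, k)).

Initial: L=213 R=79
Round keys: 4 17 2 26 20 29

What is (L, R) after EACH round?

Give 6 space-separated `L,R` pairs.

Answer: 79,150 150,178 178,253 253,11 11,30 30,102

Derivation:
Round 1 (k=4): L=79 R=150
Round 2 (k=17): L=150 R=178
Round 3 (k=2): L=178 R=253
Round 4 (k=26): L=253 R=11
Round 5 (k=20): L=11 R=30
Round 6 (k=29): L=30 R=102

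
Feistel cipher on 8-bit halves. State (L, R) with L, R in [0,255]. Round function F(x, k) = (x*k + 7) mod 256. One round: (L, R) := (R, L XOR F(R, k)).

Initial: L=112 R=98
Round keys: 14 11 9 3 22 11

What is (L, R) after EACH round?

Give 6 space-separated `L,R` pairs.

Answer: 98,19 19,186 186,130 130,55 55,67 67,223

Derivation:
Round 1 (k=14): L=98 R=19
Round 2 (k=11): L=19 R=186
Round 3 (k=9): L=186 R=130
Round 4 (k=3): L=130 R=55
Round 5 (k=22): L=55 R=67
Round 6 (k=11): L=67 R=223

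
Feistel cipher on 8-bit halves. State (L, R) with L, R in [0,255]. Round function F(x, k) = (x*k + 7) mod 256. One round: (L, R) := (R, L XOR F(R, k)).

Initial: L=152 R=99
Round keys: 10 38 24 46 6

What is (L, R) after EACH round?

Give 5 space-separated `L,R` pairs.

Round 1 (k=10): L=99 R=125
Round 2 (k=38): L=125 R=246
Round 3 (k=24): L=246 R=106
Round 4 (k=46): L=106 R=229
Round 5 (k=6): L=229 R=15

Answer: 99,125 125,246 246,106 106,229 229,15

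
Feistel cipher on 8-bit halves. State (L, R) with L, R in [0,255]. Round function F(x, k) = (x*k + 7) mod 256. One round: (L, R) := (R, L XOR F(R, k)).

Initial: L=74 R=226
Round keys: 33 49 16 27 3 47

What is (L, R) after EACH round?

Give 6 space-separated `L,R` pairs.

Round 1 (k=33): L=226 R=99
Round 2 (k=49): L=99 R=24
Round 3 (k=16): L=24 R=228
Round 4 (k=27): L=228 R=11
Round 5 (k=3): L=11 R=204
Round 6 (k=47): L=204 R=112

Answer: 226,99 99,24 24,228 228,11 11,204 204,112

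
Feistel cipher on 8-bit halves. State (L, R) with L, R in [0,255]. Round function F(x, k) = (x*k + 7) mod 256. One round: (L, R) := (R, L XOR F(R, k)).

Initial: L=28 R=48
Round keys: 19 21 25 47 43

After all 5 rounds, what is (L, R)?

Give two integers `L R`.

Round 1 (k=19): L=48 R=139
Round 2 (k=21): L=139 R=94
Round 3 (k=25): L=94 R=190
Round 4 (k=47): L=190 R=183
Round 5 (k=43): L=183 R=122

Answer: 183 122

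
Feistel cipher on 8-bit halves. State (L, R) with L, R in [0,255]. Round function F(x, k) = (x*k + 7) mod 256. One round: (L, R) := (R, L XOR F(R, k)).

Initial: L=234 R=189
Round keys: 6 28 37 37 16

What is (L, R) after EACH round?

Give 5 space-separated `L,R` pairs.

Round 1 (k=6): L=189 R=159
Round 2 (k=28): L=159 R=214
Round 3 (k=37): L=214 R=106
Round 4 (k=37): L=106 R=143
Round 5 (k=16): L=143 R=157

Answer: 189,159 159,214 214,106 106,143 143,157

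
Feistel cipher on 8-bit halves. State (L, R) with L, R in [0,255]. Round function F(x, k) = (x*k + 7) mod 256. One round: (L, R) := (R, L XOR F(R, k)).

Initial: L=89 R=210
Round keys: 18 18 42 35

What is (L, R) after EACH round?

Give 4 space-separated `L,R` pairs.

Round 1 (k=18): L=210 R=146
Round 2 (k=18): L=146 R=153
Round 3 (k=42): L=153 R=179
Round 4 (k=35): L=179 R=25

Answer: 210,146 146,153 153,179 179,25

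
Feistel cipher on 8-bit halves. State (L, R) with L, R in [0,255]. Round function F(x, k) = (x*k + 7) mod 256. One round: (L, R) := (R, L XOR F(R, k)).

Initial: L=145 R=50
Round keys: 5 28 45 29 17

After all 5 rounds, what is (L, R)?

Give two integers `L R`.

Round 1 (k=5): L=50 R=144
Round 2 (k=28): L=144 R=245
Round 3 (k=45): L=245 R=136
Round 4 (k=29): L=136 R=154
Round 5 (k=17): L=154 R=201

Answer: 154 201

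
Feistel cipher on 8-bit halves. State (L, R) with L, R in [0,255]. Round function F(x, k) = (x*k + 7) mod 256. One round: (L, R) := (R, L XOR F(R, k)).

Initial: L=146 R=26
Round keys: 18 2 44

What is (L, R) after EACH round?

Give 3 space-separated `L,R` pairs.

Answer: 26,73 73,131 131,194

Derivation:
Round 1 (k=18): L=26 R=73
Round 2 (k=2): L=73 R=131
Round 3 (k=44): L=131 R=194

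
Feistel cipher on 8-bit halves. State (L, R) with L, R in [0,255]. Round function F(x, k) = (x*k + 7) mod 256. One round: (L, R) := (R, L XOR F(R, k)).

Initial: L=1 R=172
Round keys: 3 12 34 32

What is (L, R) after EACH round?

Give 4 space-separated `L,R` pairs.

Answer: 172,10 10,211 211,7 7,52

Derivation:
Round 1 (k=3): L=172 R=10
Round 2 (k=12): L=10 R=211
Round 3 (k=34): L=211 R=7
Round 4 (k=32): L=7 R=52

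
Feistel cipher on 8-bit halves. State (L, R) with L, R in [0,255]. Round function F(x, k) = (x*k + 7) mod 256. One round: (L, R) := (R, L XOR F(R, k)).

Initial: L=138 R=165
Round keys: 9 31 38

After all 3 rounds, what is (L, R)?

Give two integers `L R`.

Round 1 (k=9): L=165 R=94
Round 2 (k=31): L=94 R=204
Round 3 (k=38): L=204 R=17

Answer: 204 17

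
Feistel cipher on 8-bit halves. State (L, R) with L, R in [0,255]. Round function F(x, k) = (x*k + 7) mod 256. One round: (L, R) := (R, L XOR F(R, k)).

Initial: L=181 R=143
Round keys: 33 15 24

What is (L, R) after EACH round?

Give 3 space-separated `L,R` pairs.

Round 1 (k=33): L=143 R=195
Round 2 (k=15): L=195 R=251
Round 3 (k=24): L=251 R=76

Answer: 143,195 195,251 251,76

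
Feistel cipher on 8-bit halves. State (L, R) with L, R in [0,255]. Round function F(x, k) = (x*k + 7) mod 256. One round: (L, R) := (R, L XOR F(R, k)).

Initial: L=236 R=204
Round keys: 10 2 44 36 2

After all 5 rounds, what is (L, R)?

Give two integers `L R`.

Answer: 102 115

Derivation:
Round 1 (k=10): L=204 R=19
Round 2 (k=2): L=19 R=225
Round 3 (k=44): L=225 R=160
Round 4 (k=36): L=160 R=102
Round 5 (k=2): L=102 R=115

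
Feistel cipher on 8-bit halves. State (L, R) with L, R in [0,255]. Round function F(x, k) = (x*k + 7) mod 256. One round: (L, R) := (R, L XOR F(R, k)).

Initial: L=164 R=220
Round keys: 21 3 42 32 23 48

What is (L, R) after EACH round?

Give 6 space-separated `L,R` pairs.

Answer: 220,183 183,240 240,208 208,247 247,232 232,112

Derivation:
Round 1 (k=21): L=220 R=183
Round 2 (k=3): L=183 R=240
Round 3 (k=42): L=240 R=208
Round 4 (k=32): L=208 R=247
Round 5 (k=23): L=247 R=232
Round 6 (k=48): L=232 R=112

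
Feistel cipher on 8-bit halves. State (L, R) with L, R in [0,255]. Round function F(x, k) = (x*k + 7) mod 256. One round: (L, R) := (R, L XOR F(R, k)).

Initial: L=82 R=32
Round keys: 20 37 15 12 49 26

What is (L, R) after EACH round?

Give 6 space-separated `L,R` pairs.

Answer: 32,213 213,240 240,194 194,239 239,4 4,128

Derivation:
Round 1 (k=20): L=32 R=213
Round 2 (k=37): L=213 R=240
Round 3 (k=15): L=240 R=194
Round 4 (k=12): L=194 R=239
Round 5 (k=49): L=239 R=4
Round 6 (k=26): L=4 R=128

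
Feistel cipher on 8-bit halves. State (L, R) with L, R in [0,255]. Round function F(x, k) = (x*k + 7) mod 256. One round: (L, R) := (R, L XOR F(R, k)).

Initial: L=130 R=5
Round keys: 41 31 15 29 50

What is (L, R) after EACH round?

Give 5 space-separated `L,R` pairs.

Round 1 (k=41): L=5 R=86
Round 2 (k=31): L=86 R=116
Round 3 (k=15): L=116 R=133
Round 4 (k=29): L=133 R=108
Round 5 (k=50): L=108 R=154

Answer: 5,86 86,116 116,133 133,108 108,154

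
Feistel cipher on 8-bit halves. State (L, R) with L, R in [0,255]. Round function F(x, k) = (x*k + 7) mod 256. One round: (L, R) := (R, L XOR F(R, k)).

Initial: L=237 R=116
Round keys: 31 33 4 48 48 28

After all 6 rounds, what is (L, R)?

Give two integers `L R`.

Answer: 18 185

Derivation:
Round 1 (k=31): L=116 R=254
Round 2 (k=33): L=254 R=177
Round 3 (k=4): L=177 R=53
Round 4 (k=48): L=53 R=70
Round 5 (k=48): L=70 R=18
Round 6 (k=28): L=18 R=185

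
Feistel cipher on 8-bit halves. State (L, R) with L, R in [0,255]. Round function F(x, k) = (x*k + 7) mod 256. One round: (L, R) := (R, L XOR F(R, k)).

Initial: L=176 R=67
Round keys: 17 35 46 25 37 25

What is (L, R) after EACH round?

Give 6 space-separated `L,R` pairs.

Round 1 (k=17): L=67 R=202
Round 2 (k=35): L=202 R=230
Round 3 (k=46): L=230 R=145
Round 4 (k=25): L=145 R=214
Round 5 (k=37): L=214 R=100
Round 6 (k=25): L=100 R=29

Answer: 67,202 202,230 230,145 145,214 214,100 100,29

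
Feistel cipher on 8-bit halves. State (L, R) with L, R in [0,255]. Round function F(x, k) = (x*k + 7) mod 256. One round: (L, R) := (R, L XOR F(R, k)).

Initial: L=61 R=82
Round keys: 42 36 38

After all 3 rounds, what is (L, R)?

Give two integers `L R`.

Round 1 (k=42): L=82 R=70
Round 2 (k=36): L=70 R=141
Round 3 (k=38): L=141 R=179

Answer: 141 179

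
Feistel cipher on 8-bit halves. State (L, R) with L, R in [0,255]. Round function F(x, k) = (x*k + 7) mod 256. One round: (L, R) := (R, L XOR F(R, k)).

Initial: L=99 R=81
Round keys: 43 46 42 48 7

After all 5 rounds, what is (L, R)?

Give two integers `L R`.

Round 1 (k=43): L=81 R=193
Round 2 (k=46): L=193 R=228
Round 3 (k=42): L=228 R=174
Round 4 (k=48): L=174 R=67
Round 5 (k=7): L=67 R=114

Answer: 67 114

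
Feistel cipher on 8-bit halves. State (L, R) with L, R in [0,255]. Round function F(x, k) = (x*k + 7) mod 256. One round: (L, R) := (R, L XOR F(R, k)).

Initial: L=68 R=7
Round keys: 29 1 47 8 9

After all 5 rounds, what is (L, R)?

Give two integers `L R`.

Answer: 69 175

Derivation:
Round 1 (k=29): L=7 R=150
Round 2 (k=1): L=150 R=154
Round 3 (k=47): L=154 R=219
Round 4 (k=8): L=219 R=69
Round 5 (k=9): L=69 R=175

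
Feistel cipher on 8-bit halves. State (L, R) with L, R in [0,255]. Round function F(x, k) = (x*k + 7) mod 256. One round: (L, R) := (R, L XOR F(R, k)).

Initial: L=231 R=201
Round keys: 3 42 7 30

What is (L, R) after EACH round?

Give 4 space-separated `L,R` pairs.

Answer: 201,133 133,16 16,242 242,115

Derivation:
Round 1 (k=3): L=201 R=133
Round 2 (k=42): L=133 R=16
Round 3 (k=7): L=16 R=242
Round 4 (k=30): L=242 R=115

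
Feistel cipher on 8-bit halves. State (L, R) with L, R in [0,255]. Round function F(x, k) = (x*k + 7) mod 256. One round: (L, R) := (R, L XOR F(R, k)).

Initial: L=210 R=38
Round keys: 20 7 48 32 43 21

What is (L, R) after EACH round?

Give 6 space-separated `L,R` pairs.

Answer: 38,45 45,100 100,234 234,35 35,2 2,18

Derivation:
Round 1 (k=20): L=38 R=45
Round 2 (k=7): L=45 R=100
Round 3 (k=48): L=100 R=234
Round 4 (k=32): L=234 R=35
Round 5 (k=43): L=35 R=2
Round 6 (k=21): L=2 R=18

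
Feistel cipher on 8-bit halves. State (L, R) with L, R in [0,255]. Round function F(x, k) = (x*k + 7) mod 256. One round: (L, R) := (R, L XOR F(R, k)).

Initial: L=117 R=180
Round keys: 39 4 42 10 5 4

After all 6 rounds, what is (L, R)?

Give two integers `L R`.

Answer: 62 145

Derivation:
Round 1 (k=39): L=180 R=6
Round 2 (k=4): L=6 R=171
Round 3 (k=42): L=171 R=19
Round 4 (k=10): L=19 R=110
Round 5 (k=5): L=110 R=62
Round 6 (k=4): L=62 R=145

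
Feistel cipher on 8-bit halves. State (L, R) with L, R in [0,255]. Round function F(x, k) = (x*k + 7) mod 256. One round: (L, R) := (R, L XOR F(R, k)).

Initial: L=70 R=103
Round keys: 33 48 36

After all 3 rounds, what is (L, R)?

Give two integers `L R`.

Answer: 224 143

Derivation:
Round 1 (k=33): L=103 R=8
Round 2 (k=48): L=8 R=224
Round 3 (k=36): L=224 R=143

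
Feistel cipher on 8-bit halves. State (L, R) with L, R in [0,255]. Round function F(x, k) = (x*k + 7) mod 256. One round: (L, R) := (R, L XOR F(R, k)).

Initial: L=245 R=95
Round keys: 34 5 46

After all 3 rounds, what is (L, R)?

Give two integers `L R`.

Round 1 (k=34): L=95 R=80
Round 2 (k=5): L=80 R=200
Round 3 (k=46): L=200 R=167

Answer: 200 167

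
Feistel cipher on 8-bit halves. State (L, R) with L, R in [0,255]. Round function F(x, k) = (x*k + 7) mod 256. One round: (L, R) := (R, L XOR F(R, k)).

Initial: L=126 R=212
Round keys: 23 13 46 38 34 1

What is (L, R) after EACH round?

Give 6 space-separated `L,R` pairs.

Round 1 (k=23): L=212 R=109
Round 2 (k=13): L=109 R=68
Round 3 (k=46): L=68 R=82
Round 4 (k=38): L=82 R=119
Round 5 (k=34): L=119 R=135
Round 6 (k=1): L=135 R=249

Answer: 212,109 109,68 68,82 82,119 119,135 135,249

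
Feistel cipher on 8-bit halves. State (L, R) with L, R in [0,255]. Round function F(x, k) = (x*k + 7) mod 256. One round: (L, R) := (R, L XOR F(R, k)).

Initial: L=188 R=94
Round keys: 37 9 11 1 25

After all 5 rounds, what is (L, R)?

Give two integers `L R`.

Round 1 (k=37): L=94 R=33
Round 2 (k=9): L=33 R=110
Round 3 (k=11): L=110 R=224
Round 4 (k=1): L=224 R=137
Round 5 (k=25): L=137 R=136

Answer: 137 136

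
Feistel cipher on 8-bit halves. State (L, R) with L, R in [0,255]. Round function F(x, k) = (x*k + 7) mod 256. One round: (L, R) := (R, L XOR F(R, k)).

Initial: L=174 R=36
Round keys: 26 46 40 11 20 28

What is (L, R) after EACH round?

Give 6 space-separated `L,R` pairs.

Answer: 36,1 1,17 17,174 174,144 144,233 233,19

Derivation:
Round 1 (k=26): L=36 R=1
Round 2 (k=46): L=1 R=17
Round 3 (k=40): L=17 R=174
Round 4 (k=11): L=174 R=144
Round 5 (k=20): L=144 R=233
Round 6 (k=28): L=233 R=19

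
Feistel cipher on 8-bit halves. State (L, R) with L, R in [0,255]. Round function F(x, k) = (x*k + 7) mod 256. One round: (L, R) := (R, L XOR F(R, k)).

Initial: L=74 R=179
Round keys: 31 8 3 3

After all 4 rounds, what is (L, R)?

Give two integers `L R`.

Answer: 45 202

Derivation:
Round 1 (k=31): L=179 R=254
Round 2 (k=8): L=254 R=68
Round 3 (k=3): L=68 R=45
Round 4 (k=3): L=45 R=202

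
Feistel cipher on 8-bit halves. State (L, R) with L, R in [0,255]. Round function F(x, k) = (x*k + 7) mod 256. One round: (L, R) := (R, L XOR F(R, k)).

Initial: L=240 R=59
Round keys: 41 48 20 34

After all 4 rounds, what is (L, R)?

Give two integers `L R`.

Round 1 (k=41): L=59 R=138
Round 2 (k=48): L=138 R=220
Round 3 (k=20): L=220 R=189
Round 4 (k=34): L=189 R=253

Answer: 189 253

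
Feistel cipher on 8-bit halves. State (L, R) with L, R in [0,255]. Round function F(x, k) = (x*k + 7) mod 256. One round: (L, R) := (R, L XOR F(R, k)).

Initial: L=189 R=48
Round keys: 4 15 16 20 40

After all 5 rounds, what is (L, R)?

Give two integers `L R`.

Answer: 150 218

Derivation:
Round 1 (k=4): L=48 R=122
Round 2 (k=15): L=122 R=29
Round 3 (k=16): L=29 R=173
Round 4 (k=20): L=173 R=150
Round 5 (k=40): L=150 R=218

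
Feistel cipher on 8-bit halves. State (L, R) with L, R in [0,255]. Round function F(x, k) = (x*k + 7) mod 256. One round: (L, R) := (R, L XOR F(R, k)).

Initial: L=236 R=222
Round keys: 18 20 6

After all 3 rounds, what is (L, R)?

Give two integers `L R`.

Answer: 237 218

Derivation:
Round 1 (k=18): L=222 R=79
Round 2 (k=20): L=79 R=237
Round 3 (k=6): L=237 R=218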